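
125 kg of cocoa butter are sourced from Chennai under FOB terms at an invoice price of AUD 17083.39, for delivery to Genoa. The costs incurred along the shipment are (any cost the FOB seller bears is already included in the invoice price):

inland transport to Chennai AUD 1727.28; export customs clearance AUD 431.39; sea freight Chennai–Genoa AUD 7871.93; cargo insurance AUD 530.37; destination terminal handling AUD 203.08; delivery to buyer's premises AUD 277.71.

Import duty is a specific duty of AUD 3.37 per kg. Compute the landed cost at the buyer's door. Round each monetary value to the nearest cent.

FOB: the seller bears costs until goods are on board at the origin port; the buyer bears freight, insurance and all costs thereafter.
Already in the invoice (seller's account under FOB): inland to port, export clearance — exclude.
CIF value = FOB price + freight + insurance = 17083.39 + 7871.93 + 530.37 = 25485.69
Import duty = 125 × 3.37 = 421.25
Buyer bears: freight 7871.93 + insurance 530.37 + destination terminal 203.08 + delivery 277.71 + duty 421.25 = 9304.34
Landed cost = invoice 17083.39 + 9304.34 = 26387.73

Total landed cost: AUD 26387.73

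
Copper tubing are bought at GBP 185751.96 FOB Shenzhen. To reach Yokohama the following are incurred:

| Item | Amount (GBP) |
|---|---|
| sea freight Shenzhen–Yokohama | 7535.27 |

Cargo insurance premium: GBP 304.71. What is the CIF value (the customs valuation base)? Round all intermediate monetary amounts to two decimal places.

CIF value: GBP 193591.94

CIF = FOB price + freight + insurance
CIF = 185751.96 + 7535.27 + 304.71 = 193591.94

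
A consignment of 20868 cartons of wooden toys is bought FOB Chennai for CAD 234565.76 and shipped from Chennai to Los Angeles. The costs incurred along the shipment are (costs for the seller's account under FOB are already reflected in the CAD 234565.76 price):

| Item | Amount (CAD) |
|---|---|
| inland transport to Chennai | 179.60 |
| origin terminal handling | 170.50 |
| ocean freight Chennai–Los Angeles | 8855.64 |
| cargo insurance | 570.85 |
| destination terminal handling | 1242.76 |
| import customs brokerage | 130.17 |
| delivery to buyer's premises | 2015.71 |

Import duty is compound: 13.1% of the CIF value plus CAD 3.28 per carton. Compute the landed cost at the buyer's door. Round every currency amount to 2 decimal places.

FOB: the seller bears costs until goods are on board at the origin port; the buyer bears freight, insurance and all costs thereafter.
Already in the invoice (seller's account under FOB): inland to port, origin terminal — exclude.
CIF value = FOB price + freight + insurance = 234565.76 + 8855.64 + 570.85 = 243992.25
Ad valorem component: 243992.25 × 13.1% = 31962.98
Specific component: 20868 × 3.28 = 68447.04
Import duty = 31962.98 + 68447.04 = 100410.02
Buyer bears: freight 8855.64 + insurance 570.85 + destination terminal 1242.76 + brokerage 130.17 + delivery 2015.71 + duty 100410.02 = 113225.15
Landed cost = invoice 234565.76 + 113225.15 = 347790.91

Total landed cost: CAD 347790.91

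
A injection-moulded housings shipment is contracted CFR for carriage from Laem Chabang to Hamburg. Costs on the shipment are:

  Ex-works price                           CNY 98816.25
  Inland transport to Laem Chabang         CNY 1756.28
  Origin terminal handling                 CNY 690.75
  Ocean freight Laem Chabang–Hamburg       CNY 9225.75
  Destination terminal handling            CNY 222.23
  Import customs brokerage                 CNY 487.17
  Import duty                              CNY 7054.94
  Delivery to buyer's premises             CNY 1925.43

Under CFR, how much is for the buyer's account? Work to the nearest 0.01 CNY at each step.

CFR: the seller pays costs through ocean freight to the destination port, but not insurance.
Seller's account: goods 98816.25 + inland to port 1756.28 + origin terminal 690.75 + freight 9225.75 = 110489.03
Buyer's account: destination terminal 222.23 + brokerage 487.17 + duty 7054.94 + delivery 1925.43 = 9689.77

Buyer's account: CNY 9689.77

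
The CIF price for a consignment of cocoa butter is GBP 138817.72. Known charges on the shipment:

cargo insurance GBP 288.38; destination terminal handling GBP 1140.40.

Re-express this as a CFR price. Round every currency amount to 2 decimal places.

Not relevant to the conversion: destination terminal — on the buyer under both terms; not part of either seller's price.
From CIF to CFR, the seller no longer bears: insurance.
CFR price = 138817.72 − 288.38 = 138529.34

CFR price: GBP 138529.34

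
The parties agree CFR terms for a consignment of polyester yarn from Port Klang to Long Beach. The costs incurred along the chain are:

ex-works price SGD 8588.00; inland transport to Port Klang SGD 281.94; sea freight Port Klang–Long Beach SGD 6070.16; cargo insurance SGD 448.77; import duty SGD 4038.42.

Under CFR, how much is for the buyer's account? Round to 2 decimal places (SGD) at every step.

Buyer's account: SGD 4487.19

CFR: the seller pays costs through ocean freight to the destination port, but not insurance.
Seller's account: goods 8588.00 + inland to port 281.94 + freight 6070.16 = 14940.10
Buyer's account: insurance 448.77 + duty 4038.42 = 4487.19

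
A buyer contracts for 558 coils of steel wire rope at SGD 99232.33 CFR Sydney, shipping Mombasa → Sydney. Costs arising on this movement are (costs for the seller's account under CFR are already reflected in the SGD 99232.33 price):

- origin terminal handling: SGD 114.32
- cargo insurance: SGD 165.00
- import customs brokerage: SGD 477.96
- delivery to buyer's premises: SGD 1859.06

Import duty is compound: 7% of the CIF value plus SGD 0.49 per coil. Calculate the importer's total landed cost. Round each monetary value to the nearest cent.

CFR: the seller pays costs through ocean freight to the destination port, but not insurance.
Already in the invoice (seller's account under CFR): origin terminal — exclude.
CIF value = CFR price + insurance = 99232.33 + 165.00 = 99397.33
Ad valorem component: 99397.33 × 7% = 6957.81
Specific component: 558 × 0.49 = 273.42
Import duty = 6957.81 + 273.42 = 7231.23
Buyer bears: insurance 165.00 + brokerage 477.96 + delivery 1859.06 + duty 7231.23 = 9733.25
Landed cost = invoice 99232.33 + 9733.25 = 108965.58

Total landed cost: SGD 108965.58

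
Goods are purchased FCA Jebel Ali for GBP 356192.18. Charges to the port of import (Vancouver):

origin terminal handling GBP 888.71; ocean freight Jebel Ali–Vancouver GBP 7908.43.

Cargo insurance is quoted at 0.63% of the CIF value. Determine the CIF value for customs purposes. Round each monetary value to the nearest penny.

Let C be the CIF value. C = FCA price + pre-shipment costs + freight + 0.63% × C
C − 0.63% × C = 356192.18 + 888.71 + 7908.43
0.9937 × C = 364989.32
C = 364989.32 / 0.9937 = 367303.33
Insurance premium = 0.63% × 367303.33 = 2314.01

CIF value: GBP 367303.33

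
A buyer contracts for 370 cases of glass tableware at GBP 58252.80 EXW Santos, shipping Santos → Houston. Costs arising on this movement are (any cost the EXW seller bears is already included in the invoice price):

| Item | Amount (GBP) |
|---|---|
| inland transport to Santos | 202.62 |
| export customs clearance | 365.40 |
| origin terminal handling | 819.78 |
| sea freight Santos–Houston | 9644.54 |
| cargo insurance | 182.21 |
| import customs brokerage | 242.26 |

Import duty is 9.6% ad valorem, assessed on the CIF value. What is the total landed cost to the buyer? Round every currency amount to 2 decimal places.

Total landed cost: GBP 76378.48

EXW: the seller makes goods available at their premises; the buyer bears all onward costs.
CIF value = EXW price + inland to port + export clearance + origin terminal + freight + insurance = 58252.80 + 202.62 + 365.40 + 819.78 + 9644.54 + 182.21 = 69467.35
Import duty = 69467.35 × 9.6% = 6668.87
Buyer bears: inland to port 202.62 + export clearance 365.40 + origin terminal 819.78 + freight 9644.54 + insurance 182.21 + brokerage 242.26 + duty 6668.87 = 18125.68
Landed cost = invoice 58252.80 + 18125.68 = 76378.48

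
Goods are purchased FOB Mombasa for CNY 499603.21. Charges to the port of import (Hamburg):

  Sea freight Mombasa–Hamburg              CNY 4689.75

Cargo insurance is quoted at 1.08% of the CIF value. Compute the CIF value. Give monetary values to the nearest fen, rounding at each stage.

Let C be the CIF value. C = FOB price + freight + 1.08% × C
C − 1.08% × C = 499603.21 + 4689.75
0.9892 × C = 504292.96
C = 504292.96 / 0.9892 = 509798.79
Insurance premium = 1.08% × 509798.79 = 5505.83

CIF value: CNY 509798.79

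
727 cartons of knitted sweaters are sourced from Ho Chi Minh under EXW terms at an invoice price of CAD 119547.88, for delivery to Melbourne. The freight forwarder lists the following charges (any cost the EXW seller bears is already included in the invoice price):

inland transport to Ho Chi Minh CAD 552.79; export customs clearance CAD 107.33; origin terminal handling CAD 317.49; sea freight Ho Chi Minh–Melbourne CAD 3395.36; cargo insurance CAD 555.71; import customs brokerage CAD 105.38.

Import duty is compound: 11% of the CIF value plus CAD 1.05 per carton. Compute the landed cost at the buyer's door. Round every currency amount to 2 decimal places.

EXW: the seller makes goods available at their premises; the buyer bears all onward costs.
CIF value = EXW price + inland to port + export clearance + origin terminal + freight + insurance = 119547.88 + 552.79 + 107.33 + 317.49 + 3395.36 + 555.71 = 124476.56
Ad valorem component: 124476.56 × 11% = 13692.42
Specific component: 727 × 1.05 = 763.35
Import duty = 13692.42 + 763.35 = 14455.77
Buyer bears: inland to port 552.79 + export clearance 107.33 + origin terminal 317.49 + freight 3395.36 + insurance 555.71 + brokerage 105.38 + duty 14455.77 = 19489.83
Landed cost = invoice 119547.88 + 19489.83 = 139037.71

Total landed cost: CAD 139037.71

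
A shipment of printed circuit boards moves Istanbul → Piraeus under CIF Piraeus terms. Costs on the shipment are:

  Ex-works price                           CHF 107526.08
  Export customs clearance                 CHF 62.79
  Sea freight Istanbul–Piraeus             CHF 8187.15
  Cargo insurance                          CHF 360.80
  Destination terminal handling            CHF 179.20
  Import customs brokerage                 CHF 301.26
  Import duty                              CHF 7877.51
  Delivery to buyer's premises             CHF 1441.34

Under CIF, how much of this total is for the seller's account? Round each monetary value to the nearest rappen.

CIF: the seller pays costs through ocean freight and marine insurance to the destination port.
Seller's account: goods 107526.08 + export clearance 62.79 + freight 8187.15 + insurance 360.80 = 116136.82
Buyer's account: destination terminal 179.20 + brokerage 301.26 + duty 7877.51 + delivery 1441.34 = 9799.31

Seller's account: CHF 116136.82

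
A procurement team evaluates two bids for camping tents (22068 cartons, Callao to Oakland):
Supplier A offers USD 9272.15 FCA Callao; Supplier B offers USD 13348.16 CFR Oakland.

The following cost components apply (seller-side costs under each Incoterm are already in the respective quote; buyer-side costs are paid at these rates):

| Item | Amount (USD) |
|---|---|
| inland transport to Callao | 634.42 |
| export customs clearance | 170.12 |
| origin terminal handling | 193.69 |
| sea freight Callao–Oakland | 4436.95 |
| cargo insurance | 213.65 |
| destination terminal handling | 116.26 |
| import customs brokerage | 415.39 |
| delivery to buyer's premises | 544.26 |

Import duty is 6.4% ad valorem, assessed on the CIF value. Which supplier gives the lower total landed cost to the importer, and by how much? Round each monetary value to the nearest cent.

Supplier A (FCA):
CIF value = FCA price + origin terminal + freight + insurance = 9272.15 + 193.69 + 4436.95 + 213.65 = 14116.44
Import duty = 14116.44 × 6.4% = 903.45
Buyer bears (A): 193.69 + 4436.95 + 213.65 + 116.26 + 415.39 + 544.26 = 5920.20
Landed cost (A) = invoice 9272.15 + 5920.20 + duty 903.45 = 16095.80
Supplier B (CFR):
CIF value = CFR price + insurance = 13348.16 + 213.65 = 13561.81
Import duty = 13561.81 × 6.4% = 867.96
Buyer bears (B): 213.65 + 116.26 + 415.39 + 544.26 = 1289.56
Landed cost (B) = invoice 13348.16 + 1289.56 + duty 867.96 = 15505.68
Difference = |16095.80 − 15505.68| = 590.12

Supplier B is cheaper by USD 590.12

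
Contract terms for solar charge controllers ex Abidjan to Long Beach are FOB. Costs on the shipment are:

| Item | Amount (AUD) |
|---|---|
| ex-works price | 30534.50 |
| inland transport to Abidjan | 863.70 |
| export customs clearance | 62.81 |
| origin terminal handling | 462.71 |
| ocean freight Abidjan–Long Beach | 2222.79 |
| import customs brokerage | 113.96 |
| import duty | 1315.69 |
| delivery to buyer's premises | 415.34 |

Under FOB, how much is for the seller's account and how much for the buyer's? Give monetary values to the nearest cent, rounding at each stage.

FOB: the seller bears costs until goods are on board at the origin port; the buyer bears freight, insurance and all costs thereafter.
Seller's account: goods 30534.50 + inland to port 863.70 + export clearance 62.81 + origin terminal 462.71 = 31923.72
Buyer's account: freight 2222.79 + brokerage 113.96 + duty 1315.69 + delivery 415.34 = 4067.78

Seller: AUD 31923.72; buyer: AUD 4067.78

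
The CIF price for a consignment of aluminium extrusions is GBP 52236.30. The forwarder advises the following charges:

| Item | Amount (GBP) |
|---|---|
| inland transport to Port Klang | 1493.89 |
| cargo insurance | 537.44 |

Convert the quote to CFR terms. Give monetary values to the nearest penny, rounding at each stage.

Not relevant to the conversion: inland to port — on the seller under both CIF and CFR; already in the CIF price and stays in the CFR price.
From CIF to CFR, the seller no longer bears: insurance.
CFR price = 52236.30 − 537.44 = 51698.86

CFR price: GBP 51698.86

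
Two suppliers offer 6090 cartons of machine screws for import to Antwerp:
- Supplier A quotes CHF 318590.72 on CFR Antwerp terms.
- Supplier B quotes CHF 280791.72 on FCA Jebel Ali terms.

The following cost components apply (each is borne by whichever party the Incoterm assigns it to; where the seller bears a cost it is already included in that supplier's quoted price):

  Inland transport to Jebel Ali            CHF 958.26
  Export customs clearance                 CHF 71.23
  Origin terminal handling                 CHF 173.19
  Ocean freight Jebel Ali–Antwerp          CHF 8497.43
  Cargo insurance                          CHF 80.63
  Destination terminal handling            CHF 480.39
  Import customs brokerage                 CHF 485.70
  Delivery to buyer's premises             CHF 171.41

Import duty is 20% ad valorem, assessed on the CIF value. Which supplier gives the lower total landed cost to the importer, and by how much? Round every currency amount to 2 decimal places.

Supplier A (CFR):
CIF value = CFR price + insurance = 318590.72 + 80.63 = 318671.35
Import duty = 318671.35 × 20% = 63734.27
Buyer bears (A): 80.63 + 480.39 + 485.70 + 171.41 = 1218.13
Landed cost (A) = invoice 318590.72 + 1218.13 + duty 63734.27 = 383543.12
Supplier B (FCA):
CIF value = FCA price + origin terminal + freight + insurance = 280791.72 + 173.19 + 8497.43 + 80.63 = 289542.97
Import duty = 289542.97 × 20% = 57908.59
Buyer bears (B): 173.19 + 8497.43 + 80.63 + 480.39 + 485.70 + 171.41 = 9888.75
Landed cost (B) = invoice 280791.72 + 9888.75 + duty 57908.59 = 348589.06
Difference = |383543.12 − 348589.06| = 34954.06

Supplier B is cheaper by CHF 34954.06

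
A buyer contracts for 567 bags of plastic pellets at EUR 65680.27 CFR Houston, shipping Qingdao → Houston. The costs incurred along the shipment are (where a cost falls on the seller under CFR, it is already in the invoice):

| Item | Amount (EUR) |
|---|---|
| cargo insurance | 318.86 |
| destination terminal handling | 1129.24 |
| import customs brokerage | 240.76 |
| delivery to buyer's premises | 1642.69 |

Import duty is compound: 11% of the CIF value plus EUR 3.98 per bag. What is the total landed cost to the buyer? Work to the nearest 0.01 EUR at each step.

Total landed cost: EUR 78528.38

CFR: the seller pays costs through ocean freight to the destination port, but not insurance.
CIF value = CFR price + insurance = 65680.27 + 318.86 = 65999.13
Ad valorem component: 65999.13 × 11% = 7259.90
Specific component: 567 × 3.98 = 2256.66
Import duty = 7259.90 + 2256.66 = 9516.56
Buyer bears: insurance 318.86 + destination terminal 1129.24 + brokerage 240.76 + delivery 1642.69 + duty 9516.56 = 12848.11
Landed cost = invoice 65680.27 + 12848.11 = 78528.38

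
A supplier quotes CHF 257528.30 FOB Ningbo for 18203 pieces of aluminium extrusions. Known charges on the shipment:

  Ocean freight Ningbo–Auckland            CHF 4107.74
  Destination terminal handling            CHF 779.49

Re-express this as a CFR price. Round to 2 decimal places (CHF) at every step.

CFR price: CHF 261636.04

Not relevant to the conversion: destination terminal — on the buyer under both terms; not part of either seller's price.
From FOB to CFR, the seller additionally bears: freight.
CFR price = 257528.30 + 4107.74 = 261636.04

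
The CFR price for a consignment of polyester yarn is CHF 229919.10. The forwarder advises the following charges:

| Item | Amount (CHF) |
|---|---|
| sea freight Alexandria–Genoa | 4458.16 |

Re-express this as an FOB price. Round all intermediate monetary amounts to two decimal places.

From CFR to FOB, the seller no longer bears: freight.
FOB price = 229919.10 − 4458.16 = 225460.94

FOB price: CHF 225460.94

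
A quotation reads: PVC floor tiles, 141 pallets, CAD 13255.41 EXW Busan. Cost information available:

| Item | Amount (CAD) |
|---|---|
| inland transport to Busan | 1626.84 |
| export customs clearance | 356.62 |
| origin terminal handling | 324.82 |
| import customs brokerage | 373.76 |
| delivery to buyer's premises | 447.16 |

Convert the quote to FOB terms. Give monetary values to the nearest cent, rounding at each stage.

FOB price: CAD 15563.69

Not relevant to the conversion: delivery, brokerage — on the buyer under both terms; not part of either seller's price.
From EXW to FOB, the seller additionally bears: inland to port, export clearance, origin terminal.
FOB price = 13255.41 + 1626.84 + 356.62 + 324.82 = 15563.69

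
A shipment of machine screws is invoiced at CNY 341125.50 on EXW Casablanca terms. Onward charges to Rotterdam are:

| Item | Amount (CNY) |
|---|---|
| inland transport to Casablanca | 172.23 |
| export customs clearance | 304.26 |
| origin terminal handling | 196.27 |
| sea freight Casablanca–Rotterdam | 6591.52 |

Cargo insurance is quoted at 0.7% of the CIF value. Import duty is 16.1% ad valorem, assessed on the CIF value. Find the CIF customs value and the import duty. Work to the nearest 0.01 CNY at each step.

CIF value: CNY 350845.70; import duty: CNY 56486.16

Let C be the CIF value. C = EXW price + pre-shipment costs + freight + 0.7% × C
C − 0.7% × C = 341125.50 + 172.23 + 304.26 + 196.27 + 6591.52
0.993 × C = 348389.78
C = 348389.78 / 0.993 = 350845.70
Insurance premium = 0.7% × 350845.70 = 2455.92
Import duty = 350845.70 × 16.1% = 56486.16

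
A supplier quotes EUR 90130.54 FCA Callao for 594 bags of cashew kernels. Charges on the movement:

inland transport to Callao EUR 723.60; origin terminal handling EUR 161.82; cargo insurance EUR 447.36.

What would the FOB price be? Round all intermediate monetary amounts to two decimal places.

Not relevant to the conversion: inland to port — on the seller under both FCA and FOB; already in the FCA price and stays in the FOB price. insurance — on the buyer under both terms; not part of either seller's price.
From FCA to FOB, the seller additionally bears: origin terminal.
FOB price = 90130.54 + 161.82 = 90292.36

FOB price: EUR 90292.36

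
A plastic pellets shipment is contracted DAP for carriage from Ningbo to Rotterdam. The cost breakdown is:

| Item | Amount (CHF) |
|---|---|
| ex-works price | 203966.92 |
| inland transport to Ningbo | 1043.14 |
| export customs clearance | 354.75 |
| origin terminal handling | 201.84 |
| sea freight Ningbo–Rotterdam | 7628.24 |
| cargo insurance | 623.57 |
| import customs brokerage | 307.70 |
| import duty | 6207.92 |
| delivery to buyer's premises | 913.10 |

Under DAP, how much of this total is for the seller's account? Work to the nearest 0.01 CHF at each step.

Seller's account: CHF 214731.56

DAP: the seller bears all costs to the named destination except import duty and clearance.
Seller's account: goods 203966.92 + inland to port 1043.14 + export clearance 354.75 + origin terminal 201.84 + freight 7628.24 + insurance 623.57 + delivery 913.10 = 214731.56
Buyer's account: brokerage 307.70 + duty 6207.92 = 6515.62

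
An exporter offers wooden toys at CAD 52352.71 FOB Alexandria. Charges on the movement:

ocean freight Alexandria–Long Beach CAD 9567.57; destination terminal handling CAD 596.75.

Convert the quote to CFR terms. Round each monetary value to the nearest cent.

Not relevant to the conversion: destination terminal — on the buyer under both terms; not part of either seller's price.
From FOB to CFR, the seller additionally bears: freight.
CFR price = 52352.71 + 9567.57 = 61920.28

CFR price: CAD 61920.28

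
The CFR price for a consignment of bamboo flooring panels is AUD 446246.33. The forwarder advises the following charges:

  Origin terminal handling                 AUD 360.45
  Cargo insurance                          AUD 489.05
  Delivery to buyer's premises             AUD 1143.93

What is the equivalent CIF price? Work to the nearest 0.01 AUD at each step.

Not relevant to the conversion: origin terminal — on the seller under both CFR and CIF; already in the CFR price and stays in the CIF price. delivery — on the buyer under both terms; not part of either seller's price.
From CFR to CIF, the seller additionally bears: insurance.
CIF price = 446246.33 + 489.05 = 446735.38

CIF price: AUD 446735.38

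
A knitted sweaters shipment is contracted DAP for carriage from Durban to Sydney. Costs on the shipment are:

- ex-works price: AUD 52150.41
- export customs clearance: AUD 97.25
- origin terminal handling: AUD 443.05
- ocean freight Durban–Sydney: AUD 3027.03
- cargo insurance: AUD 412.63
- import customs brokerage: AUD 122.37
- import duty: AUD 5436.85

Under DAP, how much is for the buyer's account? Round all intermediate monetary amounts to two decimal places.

Buyer's account: AUD 5559.22

DAP: the seller bears all costs to the named destination except import duty and clearance.
Seller's account: goods 52150.41 + export clearance 97.25 + origin terminal 443.05 + freight 3027.03 + insurance 412.63 = 56130.37
Buyer's account: brokerage 122.37 + duty 5436.85 = 5559.22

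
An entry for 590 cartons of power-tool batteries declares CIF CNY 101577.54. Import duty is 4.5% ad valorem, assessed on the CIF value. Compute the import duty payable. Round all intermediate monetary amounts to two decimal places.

Import duty: CNY 4570.99

Import duty = 101577.54 × 4.5% = 4570.99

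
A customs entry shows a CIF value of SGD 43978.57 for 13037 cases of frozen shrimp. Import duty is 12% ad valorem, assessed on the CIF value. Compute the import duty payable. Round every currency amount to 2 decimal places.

Import duty = 43978.57 × 12% = 5277.43

Import duty: SGD 5277.43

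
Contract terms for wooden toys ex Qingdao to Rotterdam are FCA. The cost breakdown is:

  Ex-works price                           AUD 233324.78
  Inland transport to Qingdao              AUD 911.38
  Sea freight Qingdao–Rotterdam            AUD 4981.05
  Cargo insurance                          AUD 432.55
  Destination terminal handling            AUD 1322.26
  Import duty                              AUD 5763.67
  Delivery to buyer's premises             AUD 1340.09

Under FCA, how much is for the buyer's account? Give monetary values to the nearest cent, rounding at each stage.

Buyer's account: AUD 13839.62

FCA: the seller delivers export-cleared goods to the carrier; the buyer bears costs from that point.
Seller's account: goods 233324.78 + inland to port 911.38 = 234236.16
Buyer's account: freight 4981.05 + insurance 432.55 + destination terminal 1322.26 + duty 5763.67 + delivery 1340.09 = 13839.62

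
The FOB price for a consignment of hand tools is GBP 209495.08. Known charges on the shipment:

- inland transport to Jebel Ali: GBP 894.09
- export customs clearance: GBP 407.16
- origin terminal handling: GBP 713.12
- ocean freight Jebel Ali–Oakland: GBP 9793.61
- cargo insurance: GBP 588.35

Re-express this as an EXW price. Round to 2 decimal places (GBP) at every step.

EXW price: GBP 207480.71

Not relevant to the conversion: insurance, freight — on the buyer under both terms; not part of either seller's price.
From FOB to EXW, the seller no longer bears: inland to port, export clearance, origin terminal.
EXW price = 209495.08 − 894.09 − 407.16 − 713.12 = 207480.71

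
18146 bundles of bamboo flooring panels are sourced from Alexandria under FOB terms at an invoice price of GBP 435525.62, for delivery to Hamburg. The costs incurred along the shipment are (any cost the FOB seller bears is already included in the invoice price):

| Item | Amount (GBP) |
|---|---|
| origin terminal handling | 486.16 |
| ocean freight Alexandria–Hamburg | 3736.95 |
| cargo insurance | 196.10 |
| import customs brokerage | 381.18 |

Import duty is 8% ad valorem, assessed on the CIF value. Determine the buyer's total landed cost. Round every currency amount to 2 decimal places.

FOB: the seller bears costs until goods are on board at the origin port; the buyer bears freight, insurance and all costs thereafter.
Already in the invoice (seller's account under FOB): origin terminal — exclude.
CIF value = FOB price + freight + insurance = 435525.62 + 3736.95 + 196.10 = 439458.67
Import duty = 439458.67 × 8% = 35156.69
Buyer bears: freight 3736.95 + insurance 196.10 + brokerage 381.18 + duty 35156.69 = 39470.92
Landed cost = invoice 435525.62 + 39470.92 = 474996.54

Total landed cost: GBP 474996.54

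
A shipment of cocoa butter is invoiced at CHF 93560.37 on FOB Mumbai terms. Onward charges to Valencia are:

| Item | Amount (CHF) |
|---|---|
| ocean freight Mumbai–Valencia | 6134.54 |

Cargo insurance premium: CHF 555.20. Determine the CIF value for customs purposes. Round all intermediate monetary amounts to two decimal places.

CIF value: CHF 100250.11

CIF = FOB price + freight + insurance
CIF = 93560.37 + 6134.54 + 555.20 = 100250.11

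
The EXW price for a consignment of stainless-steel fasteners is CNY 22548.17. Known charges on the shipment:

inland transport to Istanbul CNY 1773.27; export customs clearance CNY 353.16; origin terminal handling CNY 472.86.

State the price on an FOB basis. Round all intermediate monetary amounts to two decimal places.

FOB price: CNY 25147.46

From EXW to FOB, the seller additionally bears: inland to port, export clearance, origin terminal.
FOB price = 22548.17 + 1773.27 + 353.16 + 472.86 = 25147.46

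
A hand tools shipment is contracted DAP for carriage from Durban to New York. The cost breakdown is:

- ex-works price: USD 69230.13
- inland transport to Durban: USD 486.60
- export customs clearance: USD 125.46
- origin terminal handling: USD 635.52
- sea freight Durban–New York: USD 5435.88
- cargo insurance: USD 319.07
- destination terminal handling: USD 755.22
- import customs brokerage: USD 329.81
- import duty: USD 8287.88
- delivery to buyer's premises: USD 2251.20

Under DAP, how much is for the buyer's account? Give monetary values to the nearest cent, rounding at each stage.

Buyer's account: USD 8617.69

DAP: the seller bears all costs to the named destination except import duty and clearance.
Seller's account: goods 69230.13 + inland to port 486.60 + export clearance 125.46 + origin terminal 635.52 + freight 5435.88 + insurance 319.07 + destination terminal 755.22 + delivery 2251.20 = 79239.08
Buyer's account: brokerage 329.81 + duty 8287.88 = 8617.69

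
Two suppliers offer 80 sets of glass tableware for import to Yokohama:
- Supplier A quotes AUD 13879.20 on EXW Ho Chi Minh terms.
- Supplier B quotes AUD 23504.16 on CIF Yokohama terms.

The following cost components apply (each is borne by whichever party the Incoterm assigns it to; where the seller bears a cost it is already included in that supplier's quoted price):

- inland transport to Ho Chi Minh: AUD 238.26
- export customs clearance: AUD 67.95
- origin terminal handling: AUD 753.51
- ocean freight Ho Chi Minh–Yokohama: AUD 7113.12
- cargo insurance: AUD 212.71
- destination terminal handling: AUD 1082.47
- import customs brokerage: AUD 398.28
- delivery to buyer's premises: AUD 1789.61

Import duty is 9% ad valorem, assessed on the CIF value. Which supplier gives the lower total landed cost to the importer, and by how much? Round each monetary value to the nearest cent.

Supplier A is cheaper by AUD 1350.95

Supplier A (EXW):
CIF value = EXW price + inland to port + export clearance + origin terminal + freight + insurance = 13879.20 + 238.26 + 67.95 + 753.51 + 7113.12 + 212.71 = 22264.75
Import duty = 22264.75 × 9% = 2003.83
Buyer bears (A): 238.26 + 67.95 + 753.51 + 7113.12 + 212.71 + 1082.47 + 398.28 + 1789.61 = 11655.91
Landed cost (A) = invoice 13879.20 + 11655.91 + duty 2003.83 = 27538.94
Supplier B (CIF):
The CIF price already equals the CIF value: 23504.16
Import duty = 23504.16 × 9% = 2115.37
Buyer bears (B): 1082.47 + 398.28 + 1789.61 = 3270.36
Landed cost (B) = invoice 23504.16 + 3270.36 + duty 2115.37 = 28889.89
Difference = |27538.94 − 28889.89| = 1350.95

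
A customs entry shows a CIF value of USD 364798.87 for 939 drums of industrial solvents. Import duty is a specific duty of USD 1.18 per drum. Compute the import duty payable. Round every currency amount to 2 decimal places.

Import duty = 939 × 1.18 = 1108.02

Import duty: USD 1108.02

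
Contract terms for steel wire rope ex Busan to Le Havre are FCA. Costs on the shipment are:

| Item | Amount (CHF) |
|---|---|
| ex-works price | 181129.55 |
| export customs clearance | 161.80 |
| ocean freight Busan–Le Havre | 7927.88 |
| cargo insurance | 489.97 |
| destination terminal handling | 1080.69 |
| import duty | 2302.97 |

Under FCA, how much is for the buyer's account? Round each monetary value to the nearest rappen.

FCA: the seller delivers export-cleared goods to the carrier; the buyer bears costs from that point.
Seller's account: goods 181129.55 + export clearance 161.80 = 181291.35
Buyer's account: freight 7927.88 + insurance 489.97 + destination terminal 1080.69 + duty 2302.97 = 11801.51

Buyer's account: CHF 11801.51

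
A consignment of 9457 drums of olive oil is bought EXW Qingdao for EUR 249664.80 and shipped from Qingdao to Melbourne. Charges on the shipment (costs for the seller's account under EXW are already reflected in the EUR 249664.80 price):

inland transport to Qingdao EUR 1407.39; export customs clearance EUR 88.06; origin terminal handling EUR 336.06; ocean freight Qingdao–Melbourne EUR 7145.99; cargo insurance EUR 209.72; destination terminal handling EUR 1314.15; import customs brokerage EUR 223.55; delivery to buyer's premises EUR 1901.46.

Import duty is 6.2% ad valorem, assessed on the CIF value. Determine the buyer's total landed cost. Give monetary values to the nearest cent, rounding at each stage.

Total landed cost: EUR 278340.01

EXW: the seller makes goods available at their premises; the buyer bears all onward costs.
CIF value = EXW price + inland to port + export clearance + origin terminal + freight + insurance = 249664.80 + 1407.39 + 88.06 + 336.06 + 7145.99 + 209.72 = 258852.02
Import duty = 258852.02 × 6.2% = 16048.83
Buyer bears: inland to port 1407.39 + export clearance 88.06 + origin terminal 336.06 + freight 7145.99 + insurance 209.72 + destination terminal 1314.15 + brokerage 223.55 + delivery 1901.46 + duty 16048.83 = 28675.21
Landed cost = invoice 249664.80 + 28675.21 = 278340.01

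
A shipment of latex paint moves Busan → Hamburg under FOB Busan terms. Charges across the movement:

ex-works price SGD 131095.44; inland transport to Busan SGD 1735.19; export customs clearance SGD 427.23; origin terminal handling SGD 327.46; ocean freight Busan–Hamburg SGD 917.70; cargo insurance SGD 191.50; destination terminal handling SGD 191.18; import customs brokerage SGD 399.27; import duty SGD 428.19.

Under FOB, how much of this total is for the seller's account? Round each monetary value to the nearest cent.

Seller's account: SGD 133585.32

FOB: the seller bears costs until goods are on board at the origin port; the buyer bears freight, insurance and all costs thereafter.
Seller's account: goods 131095.44 + inland to port 1735.19 + export clearance 427.23 + origin terminal 327.46 = 133585.32
Buyer's account: freight 917.70 + insurance 191.50 + destination terminal 191.18 + brokerage 399.27 + duty 428.19 = 2127.84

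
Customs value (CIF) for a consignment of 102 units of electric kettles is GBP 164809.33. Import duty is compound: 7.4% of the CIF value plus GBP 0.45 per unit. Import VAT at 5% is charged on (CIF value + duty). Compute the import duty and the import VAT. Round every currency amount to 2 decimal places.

Ad valorem component: 164809.33 × 7.4% = 12195.89
Specific component: 102 × 0.45 = 45.90
Import duty = 12195.89 + 45.90 = 12241.79
VAT base = CIF + duty = 164809.33 + 12241.79 = 177051.12
Import VAT = 177051.12 × 5% = 8852.56

Import duty: GBP 12241.79; import VAT: GBP 8852.56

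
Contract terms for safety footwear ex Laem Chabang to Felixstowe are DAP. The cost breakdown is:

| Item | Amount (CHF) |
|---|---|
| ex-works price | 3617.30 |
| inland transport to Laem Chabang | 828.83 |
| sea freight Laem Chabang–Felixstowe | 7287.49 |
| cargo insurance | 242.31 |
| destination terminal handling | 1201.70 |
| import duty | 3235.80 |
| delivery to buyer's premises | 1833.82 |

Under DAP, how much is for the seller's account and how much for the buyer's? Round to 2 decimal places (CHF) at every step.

DAP: the seller bears all costs to the named destination except import duty and clearance.
Seller's account: goods 3617.30 + inland to port 828.83 + freight 7287.49 + insurance 242.31 + destination terminal 1201.70 + delivery 1833.82 = 15011.45
Buyer's account: duty 3235.80 = 3235.80

Seller: CHF 15011.45; buyer: CHF 3235.80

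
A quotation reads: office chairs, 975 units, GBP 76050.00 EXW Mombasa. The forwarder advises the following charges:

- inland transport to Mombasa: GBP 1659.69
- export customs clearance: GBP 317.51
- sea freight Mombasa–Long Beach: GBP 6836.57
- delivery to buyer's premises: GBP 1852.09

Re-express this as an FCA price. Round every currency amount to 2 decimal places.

FCA price: GBP 78027.20

Not relevant to the conversion: freight, delivery — on the buyer under both terms; not part of either seller's price.
From EXW to FCA, the seller additionally bears: inland to port, export clearance.
FCA price = 76050.00 + 1659.69 + 317.51 = 78027.20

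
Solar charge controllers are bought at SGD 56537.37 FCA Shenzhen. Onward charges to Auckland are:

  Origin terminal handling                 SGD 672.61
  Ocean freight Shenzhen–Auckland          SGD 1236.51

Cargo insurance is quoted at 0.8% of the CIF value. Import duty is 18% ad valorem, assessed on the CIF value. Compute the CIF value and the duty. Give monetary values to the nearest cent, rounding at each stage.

CIF value: SGD 58917.83; import duty: SGD 10605.21

Let C be the CIF value. C = FCA price + pre-shipment costs + freight + 0.8% × C
C − 0.8% × C = 56537.37 + 672.61 + 1236.51
0.992 × C = 58446.49
C = 58446.49 / 0.992 = 58917.83
Insurance premium = 0.8% × 58917.83 = 471.34
Import duty = 58917.83 × 18% = 10605.21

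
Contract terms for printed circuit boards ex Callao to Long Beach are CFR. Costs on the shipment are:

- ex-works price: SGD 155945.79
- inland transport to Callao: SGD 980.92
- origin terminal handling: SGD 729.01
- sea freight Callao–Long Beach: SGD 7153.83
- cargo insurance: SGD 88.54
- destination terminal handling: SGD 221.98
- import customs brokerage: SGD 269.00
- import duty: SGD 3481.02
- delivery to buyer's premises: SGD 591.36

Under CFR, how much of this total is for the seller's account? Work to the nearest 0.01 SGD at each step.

Seller's account: SGD 164809.55

CFR: the seller pays costs through ocean freight to the destination port, but not insurance.
Seller's account: goods 155945.79 + inland to port 980.92 + origin terminal 729.01 + freight 7153.83 = 164809.55
Buyer's account: insurance 88.54 + destination terminal 221.98 + brokerage 269.00 + duty 3481.02 + delivery 591.36 = 4651.90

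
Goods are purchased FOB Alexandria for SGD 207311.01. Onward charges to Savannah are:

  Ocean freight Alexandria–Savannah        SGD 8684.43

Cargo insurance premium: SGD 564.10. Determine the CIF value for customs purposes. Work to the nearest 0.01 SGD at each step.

CIF value: SGD 216559.54

CIF = FOB price + freight + insurance
CIF = 207311.01 + 8684.43 + 564.10 = 216559.54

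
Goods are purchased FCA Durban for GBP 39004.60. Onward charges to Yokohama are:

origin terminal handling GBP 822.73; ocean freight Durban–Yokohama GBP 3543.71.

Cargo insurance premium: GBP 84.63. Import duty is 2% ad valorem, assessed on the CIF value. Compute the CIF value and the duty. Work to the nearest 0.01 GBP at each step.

CIF value: GBP 43455.67; import duty: GBP 869.11

CIF = FCA price + pre-shipment costs + freight + insurance
CIF = 39004.60 + 822.73 + 3543.71 + 84.63 = 43455.67
Import duty = 43455.67 × 2% = 869.11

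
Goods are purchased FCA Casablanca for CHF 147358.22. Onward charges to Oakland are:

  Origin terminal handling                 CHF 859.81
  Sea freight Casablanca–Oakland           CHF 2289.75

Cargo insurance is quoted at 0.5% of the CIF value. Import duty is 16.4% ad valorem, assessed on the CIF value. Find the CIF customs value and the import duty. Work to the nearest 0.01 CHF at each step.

Let C be the CIF value. C = FCA price + pre-shipment costs + freight + 0.5% × C
C − 0.5% × C = 147358.22 + 859.81 + 2289.75
0.995 × C = 150507.78
C = 150507.78 / 0.995 = 151264.10
Insurance premium = 0.5% × 151264.10 = 756.32
Import duty = 151264.10 × 16.4% = 24807.31

CIF value: CHF 151264.10; import duty: CHF 24807.31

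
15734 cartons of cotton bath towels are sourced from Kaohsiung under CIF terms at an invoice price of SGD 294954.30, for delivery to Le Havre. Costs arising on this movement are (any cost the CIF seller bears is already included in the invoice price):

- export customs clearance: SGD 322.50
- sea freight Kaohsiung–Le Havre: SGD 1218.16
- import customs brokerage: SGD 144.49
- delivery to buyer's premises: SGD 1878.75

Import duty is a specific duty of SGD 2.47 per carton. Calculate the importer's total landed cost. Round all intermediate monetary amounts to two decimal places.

CIF: the seller pays costs through ocean freight and marine insurance to the destination port.
Already in the invoice (seller's account under CIF): export clearance, freight — exclude.
The CIF price already equals the CIF value: 294954.30
Import duty = 15734 × 2.47 = 38862.98
Buyer bears: brokerage 144.49 + delivery 1878.75 + duty 38862.98 = 40886.22
Landed cost = invoice 294954.30 + 40886.22 = 335840.52

Total landed cost: SGD 335840.52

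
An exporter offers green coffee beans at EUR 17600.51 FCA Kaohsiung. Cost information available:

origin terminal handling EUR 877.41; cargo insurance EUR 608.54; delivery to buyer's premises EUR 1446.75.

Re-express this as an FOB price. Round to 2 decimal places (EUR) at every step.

FOB price: EUR 18477.92

Not relevant to the conversion: insurance, delivery — on the buyer under both terms; not part of either seller's price.
From FCA to FOB, the seller additionally bears: origin terminal.
FOB price = 17600.51 + 877.41 = 18477.92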